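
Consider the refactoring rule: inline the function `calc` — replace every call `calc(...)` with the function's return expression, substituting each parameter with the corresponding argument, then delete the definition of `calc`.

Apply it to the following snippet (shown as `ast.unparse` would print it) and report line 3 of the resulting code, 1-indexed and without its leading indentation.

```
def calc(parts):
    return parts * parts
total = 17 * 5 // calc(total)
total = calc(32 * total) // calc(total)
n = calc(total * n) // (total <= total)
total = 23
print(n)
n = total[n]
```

n = total * n * (total * n) // (total <= total)

Transformed code:
total = 17 * 5 // (total * total)
total = 32 * total * (32 * total) // (total * total)
n = total * n * (total * n) // (total <= total)
total = 23
print(n)
n = total[n]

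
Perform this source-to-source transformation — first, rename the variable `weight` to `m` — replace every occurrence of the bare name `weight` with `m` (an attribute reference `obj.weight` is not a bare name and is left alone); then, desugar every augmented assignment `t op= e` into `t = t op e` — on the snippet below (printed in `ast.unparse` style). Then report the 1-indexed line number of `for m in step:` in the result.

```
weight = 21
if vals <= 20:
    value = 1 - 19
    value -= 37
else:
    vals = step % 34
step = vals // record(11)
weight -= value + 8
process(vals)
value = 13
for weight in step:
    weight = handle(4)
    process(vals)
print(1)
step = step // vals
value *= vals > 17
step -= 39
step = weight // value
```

Transformed code:
m = 21
if vals <= 20:
    value = 1 - 19
    value = value - 37
else:
    vals = step % 34
step = vals // record(11)
m = m - (value + 8)
process(vals)
value = 13
for m in step:
    m = handle(4)
    process(vals)
print(1)
step = step // vals
value = value * (vals > 17)
step = step - 39
step = m // value

11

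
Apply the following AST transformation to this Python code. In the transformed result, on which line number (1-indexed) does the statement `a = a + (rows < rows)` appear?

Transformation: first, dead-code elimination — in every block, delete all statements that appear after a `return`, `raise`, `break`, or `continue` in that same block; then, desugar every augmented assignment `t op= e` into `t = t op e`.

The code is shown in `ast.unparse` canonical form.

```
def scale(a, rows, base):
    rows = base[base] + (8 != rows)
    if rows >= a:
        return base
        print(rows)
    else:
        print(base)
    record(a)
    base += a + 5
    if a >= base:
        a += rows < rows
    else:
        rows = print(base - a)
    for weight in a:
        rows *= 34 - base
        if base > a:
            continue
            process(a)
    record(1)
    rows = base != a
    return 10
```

Transformed code:
def scale(a, rows, base):
    rows = base[base] + (8 != rows)
    if rows >= a:
        return base
    else:
        print(base)
    record(a)
    base = base + (a + 5)
    if a >= base:
        a = a + (rows < rows)
    else:
        rows = print(base - a)
    for weight in a:
        rows = rows * (34 - base)
        if base > a:
            continue
    record(1)
    rows = base != a
    return 10

10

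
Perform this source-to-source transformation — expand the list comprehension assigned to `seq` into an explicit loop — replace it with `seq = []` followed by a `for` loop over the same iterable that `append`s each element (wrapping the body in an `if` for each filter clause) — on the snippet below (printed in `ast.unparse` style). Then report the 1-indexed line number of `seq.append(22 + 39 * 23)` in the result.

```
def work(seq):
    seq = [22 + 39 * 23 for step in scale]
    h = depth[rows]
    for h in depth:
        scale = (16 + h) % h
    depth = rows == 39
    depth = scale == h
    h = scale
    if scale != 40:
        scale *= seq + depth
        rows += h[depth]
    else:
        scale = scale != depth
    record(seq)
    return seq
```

4

Transformed code:
def work(seq):
    seq = []
    for step in scale:
        seq.append(22 + 39 * 23)
    h = depth[rows]
    for h in depth:
        scale = (16 + h) % h
    depth = rows == 39
    depth = scale == h
    h = scale
    if scale != 40:
        scale *= seq + depth
        rows += h[depth]
    else:
        scale = scale != depth
    record(seq)
    return seq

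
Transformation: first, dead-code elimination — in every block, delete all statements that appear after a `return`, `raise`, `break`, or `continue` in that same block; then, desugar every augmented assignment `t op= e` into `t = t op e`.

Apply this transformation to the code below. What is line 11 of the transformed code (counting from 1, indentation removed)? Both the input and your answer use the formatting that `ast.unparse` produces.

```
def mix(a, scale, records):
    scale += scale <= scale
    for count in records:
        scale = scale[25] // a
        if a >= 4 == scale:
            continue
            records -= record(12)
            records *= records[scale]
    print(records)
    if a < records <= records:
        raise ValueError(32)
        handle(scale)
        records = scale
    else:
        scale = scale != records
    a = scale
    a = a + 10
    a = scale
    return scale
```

Transformed code:
def mix(a, scale, records):
    scale = scale + (scale <= scale)
    for count in records:
        scale = scale[25] // a
        if a >= 4 == scale:
            continue
    print(records)
    if a < records <= records:
        raise ValueError(32)
    else:
        scale = scale != records
    a = scale
    a = a + 10
    a = scale
    return scale

scale = scale != records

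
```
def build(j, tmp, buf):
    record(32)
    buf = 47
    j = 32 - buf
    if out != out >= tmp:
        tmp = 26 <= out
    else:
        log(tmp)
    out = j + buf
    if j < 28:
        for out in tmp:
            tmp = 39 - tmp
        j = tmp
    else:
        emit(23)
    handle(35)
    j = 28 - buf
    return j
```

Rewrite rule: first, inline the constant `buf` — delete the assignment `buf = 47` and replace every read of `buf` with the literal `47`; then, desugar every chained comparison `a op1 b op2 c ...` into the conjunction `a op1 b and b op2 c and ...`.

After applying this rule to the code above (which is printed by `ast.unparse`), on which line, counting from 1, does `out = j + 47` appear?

Transformed code:
def build(j, tmp, buf):
    record(32)
    j = 32 - 47
    if out != out and out >= tmp:
        tmp = 26 <= out
    else:
        log(tmp)
    out = j + 47
    if j < 28:
        for out in tmp:
            tmp = 39 - tmp
        j = tmp
    else:
        emit(23)
    handle(35)
    j = 28 - 47
    return j

8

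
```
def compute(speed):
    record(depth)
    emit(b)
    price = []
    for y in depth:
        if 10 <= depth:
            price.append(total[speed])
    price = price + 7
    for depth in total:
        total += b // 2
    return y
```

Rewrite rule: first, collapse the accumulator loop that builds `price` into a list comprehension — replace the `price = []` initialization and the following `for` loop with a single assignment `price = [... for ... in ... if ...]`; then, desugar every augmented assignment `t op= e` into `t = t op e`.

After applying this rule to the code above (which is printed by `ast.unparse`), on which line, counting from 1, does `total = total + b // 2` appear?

7

Transformed code:
def compute(speed):
    record(depth)
    emit(b)
    price = [total[speed] for y in depth if 10 <= depth]
    price = price + 7
    for depth in total:
        total = total + b // 2
    return y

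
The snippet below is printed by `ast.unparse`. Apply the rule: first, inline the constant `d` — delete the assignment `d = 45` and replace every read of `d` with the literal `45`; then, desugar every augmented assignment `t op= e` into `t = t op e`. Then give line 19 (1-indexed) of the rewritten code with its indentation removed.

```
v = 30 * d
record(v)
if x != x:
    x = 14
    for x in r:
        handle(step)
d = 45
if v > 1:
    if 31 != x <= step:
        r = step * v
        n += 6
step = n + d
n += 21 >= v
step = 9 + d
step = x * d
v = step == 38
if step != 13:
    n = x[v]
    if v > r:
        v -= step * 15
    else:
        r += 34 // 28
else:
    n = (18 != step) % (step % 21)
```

Transformed code:
v = 30 * 45
record(v)
if x != x:
    x = 14
    for x in r:
        handle(step)
if v > 1:
    if 31 != x <= step:
        r = step * v
        n = n + 6
step = n + 45
n = n + (21 >= v)
step = 9 + 45
step = x * 45
v = step == 38
if step != 13:
    n = x[v]
    if v > r:
        v = v - step * 15
    else:
        r = r + 34 // 28
else:
    n = (18 != step) % (step % 21)

v = v - step * 15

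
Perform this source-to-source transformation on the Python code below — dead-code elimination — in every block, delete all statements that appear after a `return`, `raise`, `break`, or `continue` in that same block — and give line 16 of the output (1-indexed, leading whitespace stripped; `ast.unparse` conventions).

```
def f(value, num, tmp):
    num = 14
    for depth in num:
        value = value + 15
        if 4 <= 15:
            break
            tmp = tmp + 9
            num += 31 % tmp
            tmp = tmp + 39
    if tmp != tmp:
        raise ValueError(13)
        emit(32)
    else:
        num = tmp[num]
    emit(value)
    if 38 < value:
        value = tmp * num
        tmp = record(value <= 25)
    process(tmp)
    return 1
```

return 1

Transformed code:
def f(value, num, tmp):
    num = 14
    for depth in num:
        value = value + 15
        if 4 <= 15:
            break
    if tmp != tmp:
        raise ValueError(13)
    else:
        num = tmp[num]
    emit(value)
    if 38 < value:
        value = tmp * num
        tmp = record(value <= 25)
    process(tmp)
    return 1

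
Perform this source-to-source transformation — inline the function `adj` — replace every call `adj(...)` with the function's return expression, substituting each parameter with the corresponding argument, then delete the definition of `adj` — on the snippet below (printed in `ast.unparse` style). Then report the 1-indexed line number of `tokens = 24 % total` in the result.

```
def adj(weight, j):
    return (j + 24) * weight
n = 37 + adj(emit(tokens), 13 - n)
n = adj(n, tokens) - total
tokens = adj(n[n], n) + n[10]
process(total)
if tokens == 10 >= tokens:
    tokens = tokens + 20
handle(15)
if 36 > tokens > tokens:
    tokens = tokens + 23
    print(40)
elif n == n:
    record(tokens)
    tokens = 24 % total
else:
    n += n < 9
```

13

Transformed code:
n = 37 + (13 - n + 24) * emit(tokens)
n = (tokens + 24) * n - total
tokens = (n + 24) * n[n] + n[10]
process(total)
if tokens == 10 >= tokens:
    tokens = tokens + 20
handle(15)
if 36 > tokens > tokens:
    tokens = tokens + 23
    print(40)
elif n == n:
    record(tokens)
    tokens = 24 % total
else:
    n += n < 9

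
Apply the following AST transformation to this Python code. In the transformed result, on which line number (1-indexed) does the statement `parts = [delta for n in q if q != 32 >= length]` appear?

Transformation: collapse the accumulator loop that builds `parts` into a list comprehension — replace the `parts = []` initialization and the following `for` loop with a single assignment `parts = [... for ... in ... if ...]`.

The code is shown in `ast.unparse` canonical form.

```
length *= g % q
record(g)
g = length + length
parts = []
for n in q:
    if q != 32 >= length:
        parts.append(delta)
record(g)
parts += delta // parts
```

4

Transformed code:
length *= g % q
record(g)
g = length + length
parts = [delta for n in q if q != 32 >= length]
record(g)
parts += delta // parts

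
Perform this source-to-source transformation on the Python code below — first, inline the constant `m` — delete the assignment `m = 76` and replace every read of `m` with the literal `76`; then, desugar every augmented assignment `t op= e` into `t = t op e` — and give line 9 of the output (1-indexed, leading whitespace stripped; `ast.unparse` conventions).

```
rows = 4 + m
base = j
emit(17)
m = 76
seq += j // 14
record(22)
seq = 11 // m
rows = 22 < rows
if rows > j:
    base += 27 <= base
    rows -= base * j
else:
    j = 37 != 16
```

Transformed code:
rows = 4 + 76
base = j
emit(17)
seq = seq + j // 14
record(22)
seq = 11 // 76
rows = 22 < rows
if rows > j:
    base = base + (27 <= base)
    rows = rows - base * j
else:
    j = 37 != 16

base = base + (27 <= base)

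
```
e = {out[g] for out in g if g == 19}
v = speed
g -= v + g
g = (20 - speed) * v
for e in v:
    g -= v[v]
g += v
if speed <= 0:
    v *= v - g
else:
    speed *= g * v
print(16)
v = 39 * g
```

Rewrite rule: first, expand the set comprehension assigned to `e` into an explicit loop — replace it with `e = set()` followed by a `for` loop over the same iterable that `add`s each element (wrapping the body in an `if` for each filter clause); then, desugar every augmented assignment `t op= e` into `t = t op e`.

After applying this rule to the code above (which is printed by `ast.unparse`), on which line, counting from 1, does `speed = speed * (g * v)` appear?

Transformed code:
e = set()
for out in g:
    if g == 19:
        e.add(out[g])
v = speed
g = g - (v + g)
g = (20 - speed) * v
for e in v:
    g = g - v[v]
g = g + v
if speed <= 0:
    v = v * (v - g)
else:
    speed = speed * (g * v)
print(16)
v = 39 * g

14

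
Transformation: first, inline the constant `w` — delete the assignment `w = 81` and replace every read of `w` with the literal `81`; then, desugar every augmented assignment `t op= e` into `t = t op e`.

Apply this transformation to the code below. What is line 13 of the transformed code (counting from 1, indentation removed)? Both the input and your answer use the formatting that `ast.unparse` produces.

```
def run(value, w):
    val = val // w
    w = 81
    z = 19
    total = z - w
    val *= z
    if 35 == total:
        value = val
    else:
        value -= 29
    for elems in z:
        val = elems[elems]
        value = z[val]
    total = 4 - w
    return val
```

total = 4 - 81

Transformed code:
def run(value, w):
    val = val // 81
    z = 19
    total = z - 81
    val = val * z
    if 35 == total:
        value = val
    else:
        value = value - 29
    for elems in z:
        val = elems[elems]
        value = z[val]
    total = 4 - 81
    return val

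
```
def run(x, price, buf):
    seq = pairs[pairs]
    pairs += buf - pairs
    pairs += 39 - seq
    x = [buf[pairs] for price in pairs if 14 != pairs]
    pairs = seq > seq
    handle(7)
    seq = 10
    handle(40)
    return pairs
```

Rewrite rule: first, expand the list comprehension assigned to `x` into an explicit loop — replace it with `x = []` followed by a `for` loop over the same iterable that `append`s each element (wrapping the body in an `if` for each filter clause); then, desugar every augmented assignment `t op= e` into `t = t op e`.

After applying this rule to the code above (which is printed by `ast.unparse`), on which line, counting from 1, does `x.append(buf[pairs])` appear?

Transformed code:
def run(x, price, buf):
    seq = pairs[pairs]
    pairs = pairs + (buf - pairs)
    pairs = pairs + (39 - seq)
    x = []
    for price in pairs:
        if 14 != pairs:
            x.append(buf[pairs])
    pairs = seq > seq
    handle(7)
    seq = 10
    handle(40)
    return pairs

8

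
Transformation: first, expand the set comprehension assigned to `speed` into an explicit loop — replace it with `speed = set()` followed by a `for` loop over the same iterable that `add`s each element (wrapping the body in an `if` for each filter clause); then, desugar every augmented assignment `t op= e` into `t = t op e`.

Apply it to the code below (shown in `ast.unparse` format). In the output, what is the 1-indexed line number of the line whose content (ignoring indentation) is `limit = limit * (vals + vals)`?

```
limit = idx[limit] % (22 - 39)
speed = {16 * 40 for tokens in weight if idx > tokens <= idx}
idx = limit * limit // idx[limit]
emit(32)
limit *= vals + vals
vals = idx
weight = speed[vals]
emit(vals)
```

Transformed code:
limit = idx[limit] % (22 - 39)
speed = set()
for tokens in weight:
    if idx > tokens <= idx:
        speed.add(16 * 40)
idx = limit * limit // idx[limit]
emit(32)
limit = limit * (vals + vals)
vals = idx
weight = speed[vals]
emit(vals)

8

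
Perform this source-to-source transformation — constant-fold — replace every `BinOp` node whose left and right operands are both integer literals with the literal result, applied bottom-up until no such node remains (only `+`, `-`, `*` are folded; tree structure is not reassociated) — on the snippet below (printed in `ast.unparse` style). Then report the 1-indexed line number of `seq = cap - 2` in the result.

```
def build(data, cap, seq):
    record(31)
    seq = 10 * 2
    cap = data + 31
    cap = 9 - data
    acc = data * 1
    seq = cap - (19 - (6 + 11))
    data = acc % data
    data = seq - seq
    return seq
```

7

Transformed code:
def build(data, cap, seq):
    record(31)
    seq = 20
    cap = data + 31
    cap = 9 - data
    acc = data * 1
    seq = cap - 2
    data = acc % data
    data = seq - seq
    return seq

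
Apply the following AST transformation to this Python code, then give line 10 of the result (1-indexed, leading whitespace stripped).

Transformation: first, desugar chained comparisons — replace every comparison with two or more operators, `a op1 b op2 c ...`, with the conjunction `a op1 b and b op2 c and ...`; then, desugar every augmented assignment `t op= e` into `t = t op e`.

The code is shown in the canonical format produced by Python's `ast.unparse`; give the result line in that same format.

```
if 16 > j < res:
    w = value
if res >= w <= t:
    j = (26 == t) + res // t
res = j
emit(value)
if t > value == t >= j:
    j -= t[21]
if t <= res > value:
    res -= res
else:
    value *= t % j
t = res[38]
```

Transformed code:
if 16 > j and j < res:
    w = value
if res >= w and w <= t:
    j = (26 == t) + res // t
res = j
emit(value)
if t > value and value == t and (t >= j):
    j = j - t[21]
if t <= res and res > value:
    res = res - res
else:
    value = value * (t % j)
t = res[38]

res = res - res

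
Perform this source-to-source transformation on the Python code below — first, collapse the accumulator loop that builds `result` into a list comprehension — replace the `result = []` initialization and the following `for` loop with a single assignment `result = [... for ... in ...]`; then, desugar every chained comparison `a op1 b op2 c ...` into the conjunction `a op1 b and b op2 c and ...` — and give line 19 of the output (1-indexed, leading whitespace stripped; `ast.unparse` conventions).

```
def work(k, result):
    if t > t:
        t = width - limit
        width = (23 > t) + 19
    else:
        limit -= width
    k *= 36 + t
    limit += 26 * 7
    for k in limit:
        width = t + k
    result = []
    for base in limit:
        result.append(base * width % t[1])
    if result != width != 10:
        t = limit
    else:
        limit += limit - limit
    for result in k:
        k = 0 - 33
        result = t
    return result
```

Transformed code:
def work(k, result):
    if t > t:
        t = width - limit
        width = (23 > t) + 19
    else:
        limit -= width
    k *= 36 + t
    limit += 26 * 7
    for k in limit:
        width = t + k
    result = [base * width % t[1] for base in limit]
    if result != width and width != 10:
        t = limit
    else:
        limit += limit - limit
    for result in k:
        k = 0 - 33
        result = t
    return result

return result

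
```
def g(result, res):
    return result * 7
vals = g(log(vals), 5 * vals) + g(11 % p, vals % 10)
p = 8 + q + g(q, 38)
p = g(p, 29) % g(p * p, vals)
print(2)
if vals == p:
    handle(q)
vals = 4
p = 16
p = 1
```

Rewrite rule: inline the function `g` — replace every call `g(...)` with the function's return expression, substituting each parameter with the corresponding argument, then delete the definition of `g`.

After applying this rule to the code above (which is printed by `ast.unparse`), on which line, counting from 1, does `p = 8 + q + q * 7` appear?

Transformed code:
vals = log(vals) * 7 + 11 % p * 7
p = 8 + q + q * 7
p = p * 7 % (p * p * 7)
print(2)
if vals == p:
    handle(q)
vals = 4
p = 16
p = 1

2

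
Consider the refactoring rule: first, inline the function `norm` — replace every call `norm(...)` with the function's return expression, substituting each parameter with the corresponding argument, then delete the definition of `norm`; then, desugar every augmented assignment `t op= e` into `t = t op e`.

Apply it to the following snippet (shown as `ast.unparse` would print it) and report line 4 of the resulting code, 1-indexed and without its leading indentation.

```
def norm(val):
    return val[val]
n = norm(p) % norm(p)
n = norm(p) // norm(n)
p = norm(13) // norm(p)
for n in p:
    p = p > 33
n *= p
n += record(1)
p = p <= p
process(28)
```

Transformed code:
n = p[p] % p[p]
n = p[p] // n[n]
p = 13[13] // p[p]
for n in p:
    p = p > 33
n = n * p
n = n + record(1)
p = p <= p
process(28)

for n in p:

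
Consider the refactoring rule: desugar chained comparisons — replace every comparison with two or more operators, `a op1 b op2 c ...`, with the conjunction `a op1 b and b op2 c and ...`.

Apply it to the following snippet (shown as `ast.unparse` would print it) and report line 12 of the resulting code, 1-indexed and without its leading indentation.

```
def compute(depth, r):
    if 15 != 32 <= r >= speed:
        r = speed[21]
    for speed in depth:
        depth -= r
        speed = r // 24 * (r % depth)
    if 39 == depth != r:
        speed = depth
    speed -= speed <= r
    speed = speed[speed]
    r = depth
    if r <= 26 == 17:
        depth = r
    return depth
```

Transformed code:
def compute(depth, r):
    if 15 != 32 and 32 <= r and (r >= speed):
        r = speed[21]
    for speed in depth:
        depth -= r
        speed = r // 24 * (r % depth)
    if 39 == depth and depth != r:
        speed = depth
    speed -= speed <= r
    speed = speed[speed]
    r = depth
    if r <= 26 and 26 == 17:
        depth = r
    return depth

if r <= 26 and 26 == 17:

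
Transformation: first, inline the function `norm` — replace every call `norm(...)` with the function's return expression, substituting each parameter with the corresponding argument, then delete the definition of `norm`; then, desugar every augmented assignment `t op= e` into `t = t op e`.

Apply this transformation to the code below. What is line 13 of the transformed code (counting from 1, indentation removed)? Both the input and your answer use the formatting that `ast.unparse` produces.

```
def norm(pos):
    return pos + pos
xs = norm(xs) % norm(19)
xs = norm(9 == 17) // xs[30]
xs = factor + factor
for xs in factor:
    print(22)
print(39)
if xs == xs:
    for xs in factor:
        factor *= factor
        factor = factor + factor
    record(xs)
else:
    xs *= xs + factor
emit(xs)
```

Transformed code:
xs = (xs + xs) % (19 + 19)
xs = ((9 == 17) + (9 == 17)) // xs[30]
xs = factor + factor
for xs in factor:
    print(22)
print(39)
if xs == xs:
    for xs in factor:
        factor = factor * factor
        factor = factor + factor
    record(xs)
else:
    xs = xs * (xs + factor)
emit(xs)

xs = xs * (xs + factor)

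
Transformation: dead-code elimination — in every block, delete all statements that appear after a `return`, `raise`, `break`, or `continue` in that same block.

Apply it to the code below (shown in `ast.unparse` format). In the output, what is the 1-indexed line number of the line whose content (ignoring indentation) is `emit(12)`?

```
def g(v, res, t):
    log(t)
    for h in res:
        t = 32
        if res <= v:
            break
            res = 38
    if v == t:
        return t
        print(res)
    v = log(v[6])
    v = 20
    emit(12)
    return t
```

11

Transformed code:
def g(v, res, t):
    log(t)
    for h in res:
        t = 32
        if res <= v:
            break
    if v == t:
        return t
    v = log(v[6])
    v = 20
    emit(12)
    return t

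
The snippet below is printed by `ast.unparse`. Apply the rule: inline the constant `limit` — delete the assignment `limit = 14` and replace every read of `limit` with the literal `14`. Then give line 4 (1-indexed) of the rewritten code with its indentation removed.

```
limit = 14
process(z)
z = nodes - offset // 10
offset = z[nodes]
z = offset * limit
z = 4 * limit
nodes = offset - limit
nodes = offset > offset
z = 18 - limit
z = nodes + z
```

z = offset * 14

Transformed code:
process(z)
z = nodes - offset // 10
offset = z[nodes]
z = offset * 14
z = 4 * 14
nodes = offset - 14
nodes = offset > offset
z = 18 - 14
z = nodes + z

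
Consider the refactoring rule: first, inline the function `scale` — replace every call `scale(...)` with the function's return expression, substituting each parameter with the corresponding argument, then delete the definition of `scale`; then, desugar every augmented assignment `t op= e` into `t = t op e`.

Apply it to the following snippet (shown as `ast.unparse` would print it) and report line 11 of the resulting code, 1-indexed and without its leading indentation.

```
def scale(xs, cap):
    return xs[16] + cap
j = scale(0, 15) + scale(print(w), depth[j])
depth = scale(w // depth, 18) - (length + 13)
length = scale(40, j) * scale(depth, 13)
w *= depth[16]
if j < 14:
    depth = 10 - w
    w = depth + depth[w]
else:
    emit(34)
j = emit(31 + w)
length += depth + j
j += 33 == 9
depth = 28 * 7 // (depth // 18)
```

length = length + (depth + j)

Transformed code:
j = 0[16] + 15 + (print(w)[16] + depth[j])
depth = (w // depth)[16] + 18 - (length + 13)
length = (40[16] + j) * (depth[16] + 13)
w = w * depth[16]
if j < 14:
    depth = 10 - w
    w = depth + depth[w]
else:
    emit(34)
j = emit(31 + w)
length = length + (depth + j)
j = j + (33 == 9)
depth = 28 * 7 // (depth // 18)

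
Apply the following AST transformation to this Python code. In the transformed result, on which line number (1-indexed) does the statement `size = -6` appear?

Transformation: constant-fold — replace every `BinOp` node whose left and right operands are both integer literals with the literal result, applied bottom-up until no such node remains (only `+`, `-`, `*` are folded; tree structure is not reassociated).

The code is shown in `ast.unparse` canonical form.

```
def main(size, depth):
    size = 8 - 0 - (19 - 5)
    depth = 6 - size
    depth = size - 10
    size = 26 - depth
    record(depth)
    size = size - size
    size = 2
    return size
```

Transformed code:
def main(size, depth):
    size = -6
    depth = 6 - size
    depth = size - 10
    size = 26 - depth
    record(depth)
    size = size - size
    size = 2
    return size

2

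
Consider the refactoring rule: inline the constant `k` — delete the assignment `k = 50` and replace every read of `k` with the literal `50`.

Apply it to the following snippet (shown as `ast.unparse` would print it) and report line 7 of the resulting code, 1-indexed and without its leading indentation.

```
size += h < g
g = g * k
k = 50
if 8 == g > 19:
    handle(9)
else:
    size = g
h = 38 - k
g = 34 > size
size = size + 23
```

h = 38 - 50

Transformed code:
size += h < g
g = g * 50
if 8 == g > 19:
    handle(9)
else:
    size = g
h = 38 - 50
g = 34 > size
size = size + 23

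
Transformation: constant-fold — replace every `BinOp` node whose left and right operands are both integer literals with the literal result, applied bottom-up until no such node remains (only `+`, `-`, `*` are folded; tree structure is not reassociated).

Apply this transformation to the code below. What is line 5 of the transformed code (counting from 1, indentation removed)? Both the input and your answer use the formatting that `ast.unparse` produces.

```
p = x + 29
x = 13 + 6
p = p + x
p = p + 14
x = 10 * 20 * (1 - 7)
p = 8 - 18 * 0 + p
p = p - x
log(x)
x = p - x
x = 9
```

x = -1200

Transformed code:
p = x + 29
x = 19
p = p + x
p = p + 14
x = -1200
p = 8 + p
p = p - x
log(x)
x = p - x
x = 9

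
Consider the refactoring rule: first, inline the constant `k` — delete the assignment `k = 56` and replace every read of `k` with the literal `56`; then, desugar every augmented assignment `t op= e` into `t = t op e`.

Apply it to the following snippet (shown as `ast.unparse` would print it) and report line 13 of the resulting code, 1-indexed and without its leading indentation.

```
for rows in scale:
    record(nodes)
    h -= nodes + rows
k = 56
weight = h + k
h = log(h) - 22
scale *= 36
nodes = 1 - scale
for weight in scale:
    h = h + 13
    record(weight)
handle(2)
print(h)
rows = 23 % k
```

rows = 23 % 56

Transformed code:
for rows in scale:
    record(nodes)
    h = h - (nodes + rows)
weight = h + 56
h = log(h) - 22
scale = scale * 36
nodes = 1 - scale
for weight in scale:
    h = h + 13
    record(weight)
handle(2)
print(h)
rows = 23 % 56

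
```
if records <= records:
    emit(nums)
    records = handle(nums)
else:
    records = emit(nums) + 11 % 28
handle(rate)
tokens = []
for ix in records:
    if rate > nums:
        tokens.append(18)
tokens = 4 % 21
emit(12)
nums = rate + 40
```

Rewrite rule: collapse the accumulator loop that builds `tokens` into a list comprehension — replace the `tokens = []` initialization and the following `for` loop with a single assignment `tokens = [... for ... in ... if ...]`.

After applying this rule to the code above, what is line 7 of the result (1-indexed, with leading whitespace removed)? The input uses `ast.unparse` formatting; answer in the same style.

tokens = [18 for ix in records if rate > nums]

Transformed code:
if records <= records:
    emit(nums)
    records = handle(nums)
else:
    records = emit(nums) + 11 % 28
handle(rate)
tokens = [18 for ix in records if rate > nums]
tokens = 4 % 21
emit(12)
nums = rate + 40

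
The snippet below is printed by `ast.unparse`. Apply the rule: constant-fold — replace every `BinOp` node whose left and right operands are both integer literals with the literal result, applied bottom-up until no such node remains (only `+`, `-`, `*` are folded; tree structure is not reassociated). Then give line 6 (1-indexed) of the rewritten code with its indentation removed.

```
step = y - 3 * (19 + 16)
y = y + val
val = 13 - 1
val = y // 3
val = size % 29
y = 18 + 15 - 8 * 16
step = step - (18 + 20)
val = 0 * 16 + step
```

Transformed code:
step = y - 105
y = y + val
val = 12
val = y // 3
val = size % 29
y = -95
step = step - 38
val = 0 + step

y = -95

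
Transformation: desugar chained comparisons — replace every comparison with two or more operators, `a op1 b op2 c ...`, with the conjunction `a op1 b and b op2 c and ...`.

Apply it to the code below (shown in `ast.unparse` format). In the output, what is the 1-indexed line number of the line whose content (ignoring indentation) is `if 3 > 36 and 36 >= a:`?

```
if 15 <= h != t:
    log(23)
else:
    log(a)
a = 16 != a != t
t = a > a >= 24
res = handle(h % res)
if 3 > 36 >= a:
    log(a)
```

8

Transformed code:
if 15 <= h and h != t:
    log(23)
else:
    log(a)
a = 16 != a and a != t
t = a > a and a >= 24
res = handle(h % res)
if 3 > 36 and 36 >= a:
    log(a)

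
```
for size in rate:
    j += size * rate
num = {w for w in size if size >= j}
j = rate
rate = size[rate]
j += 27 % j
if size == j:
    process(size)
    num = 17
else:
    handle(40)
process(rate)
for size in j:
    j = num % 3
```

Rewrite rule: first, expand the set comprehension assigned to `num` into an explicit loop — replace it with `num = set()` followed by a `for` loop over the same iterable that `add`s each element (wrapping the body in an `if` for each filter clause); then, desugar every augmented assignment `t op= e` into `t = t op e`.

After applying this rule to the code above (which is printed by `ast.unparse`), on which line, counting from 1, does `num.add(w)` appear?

Transformed code:
for size in rate:
    j = j + size * rate
num = set()
for w in size:
    if size >= j:
        num.add(w)
j = rate
rate = size[rate]
j = j + 27 % j
if size == j:
    process(size)
    num = 17
else:
    handle(40)
process(rate)
for size in j:
    j = num % 3

6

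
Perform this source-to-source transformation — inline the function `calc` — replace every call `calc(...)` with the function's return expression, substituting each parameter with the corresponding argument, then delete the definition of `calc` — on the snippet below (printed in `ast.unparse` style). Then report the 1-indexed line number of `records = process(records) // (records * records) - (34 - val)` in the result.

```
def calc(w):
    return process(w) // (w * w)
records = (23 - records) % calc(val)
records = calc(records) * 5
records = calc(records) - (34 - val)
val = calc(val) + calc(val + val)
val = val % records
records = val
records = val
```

3

Transformed code:
records = (23 - records) % (process(val) // (val * val))
records = process(records) // (records * records) * 5
records = process(records) // (records * records) - (34 - val)
val = process(val) // (val * val) + process(val + val) // ((val + val) * (val + val))
val = val % records
records = val
records = val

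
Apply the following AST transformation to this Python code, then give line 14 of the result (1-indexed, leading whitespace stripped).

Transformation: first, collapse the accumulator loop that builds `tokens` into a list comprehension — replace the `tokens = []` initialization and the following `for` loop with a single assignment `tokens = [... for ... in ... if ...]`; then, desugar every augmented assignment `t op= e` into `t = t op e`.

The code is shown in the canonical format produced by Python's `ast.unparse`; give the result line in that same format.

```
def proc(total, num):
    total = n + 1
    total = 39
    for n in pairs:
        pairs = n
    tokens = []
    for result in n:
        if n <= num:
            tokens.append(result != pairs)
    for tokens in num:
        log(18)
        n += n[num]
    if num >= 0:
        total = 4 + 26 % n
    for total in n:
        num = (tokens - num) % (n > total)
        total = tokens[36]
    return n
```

Transformed code:
def proc(total, num):
    total = n + 1
    total = 39
    for n in pairs:
        pairs = n
    tokens = [result != pairs for result in n if n <= num]
    for tokens in num:
        log(18)
        n = n + n[num]
    if num >= 0:
        total = 4 + 26 % n
    for total in n:
        num = (tokens - num) % (n > total)
        total = tokens[36]
    return n

total = tokens[36]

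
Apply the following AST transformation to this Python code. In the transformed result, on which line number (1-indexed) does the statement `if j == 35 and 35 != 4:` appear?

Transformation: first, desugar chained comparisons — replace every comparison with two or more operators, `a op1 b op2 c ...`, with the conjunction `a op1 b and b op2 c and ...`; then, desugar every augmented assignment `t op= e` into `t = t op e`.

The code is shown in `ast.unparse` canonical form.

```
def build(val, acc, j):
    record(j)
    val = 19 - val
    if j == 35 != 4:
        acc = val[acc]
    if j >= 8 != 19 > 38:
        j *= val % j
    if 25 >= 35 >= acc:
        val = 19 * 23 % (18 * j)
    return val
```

Transformed code:
def build(val, acc, j):
    record(j)
    val = 19 - val
    if j == 35 and 35 != 4:
        acc = val[acc]
    if j >= 8 and 8 != 19 and (19 > 38):
        j = j * (val % j)
    if 25 >= 35 and 35 >= acc:
        val = 19 * 23 % (18 * j)
    return val

4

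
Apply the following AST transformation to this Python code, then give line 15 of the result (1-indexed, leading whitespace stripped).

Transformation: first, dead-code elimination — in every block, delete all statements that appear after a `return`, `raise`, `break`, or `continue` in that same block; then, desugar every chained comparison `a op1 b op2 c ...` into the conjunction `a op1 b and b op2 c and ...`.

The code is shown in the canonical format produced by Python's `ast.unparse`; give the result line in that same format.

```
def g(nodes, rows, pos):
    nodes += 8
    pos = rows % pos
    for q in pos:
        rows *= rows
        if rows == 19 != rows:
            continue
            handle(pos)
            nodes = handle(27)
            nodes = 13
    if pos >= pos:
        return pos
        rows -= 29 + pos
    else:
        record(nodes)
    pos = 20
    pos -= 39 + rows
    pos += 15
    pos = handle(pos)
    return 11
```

pos = handle(pos)

Transformed code:
def g(nodes, rows, pos):
    nodes += 8
    pos = rows % pos
    for q in pos:
        rows *= rows
        if rows == 19 and 19 != rows:
            continue
    if pos >= pos:
        return pos
    else:
        record(nodes)
    pos = 20
    pos -= 39 + rows
    pos += 15
    pos = handle(pos)
    return 11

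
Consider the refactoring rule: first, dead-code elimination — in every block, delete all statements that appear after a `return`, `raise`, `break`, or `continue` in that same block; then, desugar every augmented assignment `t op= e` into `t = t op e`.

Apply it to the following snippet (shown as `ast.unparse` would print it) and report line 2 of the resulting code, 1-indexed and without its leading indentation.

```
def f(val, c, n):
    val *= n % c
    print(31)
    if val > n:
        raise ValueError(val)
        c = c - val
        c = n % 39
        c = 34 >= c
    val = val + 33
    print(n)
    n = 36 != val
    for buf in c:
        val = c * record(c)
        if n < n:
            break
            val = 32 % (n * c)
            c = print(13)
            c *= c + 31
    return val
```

val = val * (n % c)

Transformed code:
def f(val, c, n):
    val = val * (n % c)
    print(31)
    if val > n:
        raise ValueError(val)
    val = val + 33
    print(n)
    n = 36 != val
    for buf in c:
        val = c * record(c)
        if n < n:
            break
    return val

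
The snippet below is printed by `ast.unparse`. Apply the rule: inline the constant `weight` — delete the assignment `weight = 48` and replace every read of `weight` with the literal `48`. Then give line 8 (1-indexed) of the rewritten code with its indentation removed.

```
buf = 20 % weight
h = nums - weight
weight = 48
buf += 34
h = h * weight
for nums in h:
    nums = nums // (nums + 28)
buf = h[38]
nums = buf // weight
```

Transformed code:
buf = 20 % 48
h = nums - 48
buf += 34
h = h * 48
for nums in h:
    nums = nums // (nums + 28)
buf = h[38]
nums = buf // 48

nums = buf // 48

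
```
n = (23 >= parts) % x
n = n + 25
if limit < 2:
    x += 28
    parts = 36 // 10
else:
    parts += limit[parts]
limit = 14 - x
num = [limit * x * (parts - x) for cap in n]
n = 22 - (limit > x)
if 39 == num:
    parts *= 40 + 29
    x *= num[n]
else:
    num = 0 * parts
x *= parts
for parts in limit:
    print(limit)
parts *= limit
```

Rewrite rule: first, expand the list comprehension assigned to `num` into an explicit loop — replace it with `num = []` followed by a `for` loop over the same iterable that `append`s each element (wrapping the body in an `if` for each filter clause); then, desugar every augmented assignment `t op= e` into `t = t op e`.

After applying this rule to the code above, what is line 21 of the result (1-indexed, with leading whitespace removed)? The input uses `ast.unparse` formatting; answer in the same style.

Transformed code:
n = (23 >= parts) % x
n = n + 25
if limit < 2:
    x = x + 28
    parts = 36 // 10
else:
    parts = parts + limit[parts]
limit = 14 - x
num = []
for cap in n:
    num.append(limit * x * (parts - x))
n = 22 - (limit > x)
if 39 == num:
    parts = parts * (40 + 29)
    x = x * num[n]
else:
    num = 0 * parts
x = x * parts
for parts in limit:
    print(limit)
parts = parts * limit

parts = parts * limit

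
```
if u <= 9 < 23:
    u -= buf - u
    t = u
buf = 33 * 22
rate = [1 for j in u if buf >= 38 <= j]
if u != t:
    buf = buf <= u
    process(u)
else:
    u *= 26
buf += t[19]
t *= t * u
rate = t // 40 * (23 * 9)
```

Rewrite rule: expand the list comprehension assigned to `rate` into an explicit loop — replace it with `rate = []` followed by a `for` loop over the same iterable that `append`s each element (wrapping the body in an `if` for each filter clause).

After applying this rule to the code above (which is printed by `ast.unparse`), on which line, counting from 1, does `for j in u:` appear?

Transformed code:
if u <= 9 < 23:
    u -= buf - u
    t = u
buf = 33 * 22
rate = []
for j in u:
    if buf >= 38 <= j:
        rate.append(1)
if u != t:
    buf = buf <= u
    process(u)
else:
    u *= 26
buf += t[19]
t *= t * u
rate = t // 40 * (23 * 9)

6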